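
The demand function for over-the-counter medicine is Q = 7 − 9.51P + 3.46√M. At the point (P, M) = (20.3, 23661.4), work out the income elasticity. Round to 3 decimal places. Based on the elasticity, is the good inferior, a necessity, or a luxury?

0.769 (necessity)

At P = 20.3, M = 23661.4: Q = 346.173.
Holding P constant, ∂Q/∂M = 3.46/(2√M) = 0.0112467.
η_M = (∂Q/∂M)·(M/Q) = 0.0112467 × (23661.4/346.173) = 0.769.
Since 0 < η < 1, this is a necessity.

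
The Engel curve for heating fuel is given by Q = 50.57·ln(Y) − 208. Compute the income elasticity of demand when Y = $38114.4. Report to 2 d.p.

At Y = 38114.4: Q = 325.430.
dQ/dY = 50.57/Y = 0.0013268 at this income.
η = (dQ/dY)·(Y/Q) = 0.0013268 × (38114.4/325.430) = 0.16.

0.16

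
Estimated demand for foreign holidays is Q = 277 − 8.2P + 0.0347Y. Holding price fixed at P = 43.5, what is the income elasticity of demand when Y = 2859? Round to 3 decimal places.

5.086

At P = 43.5, Y = 2859: Q = 19.507.
Holding P constant, ∂Q/∂Y = 0.0347.
η_Y = (∂Q/∂Y)·(Y/Q) = 0.0347 × (2859/19.507) = 5.086.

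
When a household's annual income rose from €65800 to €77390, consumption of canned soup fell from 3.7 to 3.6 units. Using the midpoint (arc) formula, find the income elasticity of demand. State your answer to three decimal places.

ΔQ = 3.6 − 3.7 = -0.1; midpoint Q̄ = (3.7 + 3.6)/2 = 3.65.
ΔI = 77390 − 65800 = 11590; midpoint Ī = (65800 + 77390)/2 = 71595.
η = (ΔQ/Q̄) ÷ (ΔI/Ī) = (-0.1/3.65) ÷ (11590/71595) = -0.169.

-0.169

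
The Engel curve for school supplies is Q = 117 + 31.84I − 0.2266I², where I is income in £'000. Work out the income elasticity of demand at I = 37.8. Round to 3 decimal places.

0.558

At I = 37.8: Q = 996.7769.
dQ/dI = 31.84 − 0.4532I = 14.70904.
η = (dQ/dI)·(I/Q) = 14.70904 × (37.8/996.7769) = 0.558.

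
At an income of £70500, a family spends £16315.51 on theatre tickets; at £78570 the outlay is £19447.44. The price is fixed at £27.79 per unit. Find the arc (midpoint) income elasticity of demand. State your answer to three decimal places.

1.618

With a constant price, Q₁ = 16315.51/27.79 = 587.100 and Q₂ = 19447.44/27.79 = 699.800 (equivalently, work directly with expenditure since P cancels).
Midpoint %ΔQ = (19447.44 − 16315.51)/17881.47 = 0.17515; midpoint %ΔI = (78570 − 70500)/74535 = 0.10827.
η = 0.17515 / 0.10827 = 1.618.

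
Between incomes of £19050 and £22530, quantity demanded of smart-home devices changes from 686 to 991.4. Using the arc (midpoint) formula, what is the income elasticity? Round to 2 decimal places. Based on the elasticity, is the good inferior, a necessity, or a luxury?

ΔQ = 991.4 − 686 = 305.4; midpoint Q̄ = (686 + 991.4)/2 = 838.7.
ΔI = 22530 − 19050 = 3480; midpoint Ī = (19050 + 22530)/2 = 20790.
η = (ΔQ/Q̄) ÷ (ΔI/Ī) = (305.4/838.7) ÷ (3480/20790) = 2.18.
η > 1 ⇒ luxury.

2.18 (luxury)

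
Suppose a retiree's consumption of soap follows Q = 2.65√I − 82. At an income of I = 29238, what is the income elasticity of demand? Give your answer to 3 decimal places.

0.610

At I = 29238: Q = 371.127.
dQ/dI = 2.65/(2√I) = 0.00774894 at this income.
η = (dQ/dI)·(I/Q) = 0.00774894 × (29238/371.127) = 0.610.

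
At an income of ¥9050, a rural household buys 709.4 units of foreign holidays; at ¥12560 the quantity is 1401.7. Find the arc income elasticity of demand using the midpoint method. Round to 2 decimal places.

2.02

ΔQ = 1401.7 − 709.4 = 692.3; midpoint Q̄ = (709.4 + 1401.7)/2 = 1055.55.
ΔI = 12560 − 9050 = 3510; midpoint Ī = (9050 + 12560)/2 = 10805.
η = (ΔQ/Q̄) ÷ (ΔI/Ī) = (692.3/1055.55) ÷ (3510/10805) = 2.02.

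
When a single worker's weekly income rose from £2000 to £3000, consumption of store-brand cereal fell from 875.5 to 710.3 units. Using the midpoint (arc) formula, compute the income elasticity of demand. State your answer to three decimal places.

ΔQ = 710.3 − 875.5 = -165.2; midpoint Q̄ = (875.5 + 710.3)/2 = 792.9.
ΔI = 3000 − 2000 = 1000; midpoint Ī = (2000 + 3000)/2 = 2500.
η = (ΔQ/Q̄) ÷ (ΔI/Ī) = (-165.2/792.9) ÷ (1000/2500) = -0.521.

-0.521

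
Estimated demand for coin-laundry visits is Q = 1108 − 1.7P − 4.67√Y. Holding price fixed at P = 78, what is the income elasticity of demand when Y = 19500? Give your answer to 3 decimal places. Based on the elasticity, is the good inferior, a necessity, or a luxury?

-1.009 (inferior good)

At P = 78, Y = 19500: Q = 323.270.
Holding P constant, ∂Q/∂Y = -4.67/(2√Y) = -0.0167213.
η_Y = (∂Q/∂Y)·(Y/Q) = -0.0167213 × (19500/323.270) = -1.009.
Since η < 0, this is an inferior good.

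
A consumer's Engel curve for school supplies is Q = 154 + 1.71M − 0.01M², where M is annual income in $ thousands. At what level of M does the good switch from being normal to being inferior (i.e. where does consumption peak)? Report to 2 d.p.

85.50

dQ/dM = 1.71 − 0.02M.
The good is inferior where dQ/dM < 0. Setting dQ/dM = 0 gives M = 1.71 / 0.02 = 85.50.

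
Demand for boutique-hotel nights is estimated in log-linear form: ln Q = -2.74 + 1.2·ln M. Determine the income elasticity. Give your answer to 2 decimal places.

1.20

In a log-linear demand, the coefficient on ln M is the income elasticity.
So η = 1.20.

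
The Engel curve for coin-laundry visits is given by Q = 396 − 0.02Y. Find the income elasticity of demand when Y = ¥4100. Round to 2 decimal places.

At Y = 4100: Q = 314.000.
dQ/dY = −0.02.
η = (dQ/dY)·(Y/Q) = -0.02 × (4100/314.000) = -0.26.

-0.26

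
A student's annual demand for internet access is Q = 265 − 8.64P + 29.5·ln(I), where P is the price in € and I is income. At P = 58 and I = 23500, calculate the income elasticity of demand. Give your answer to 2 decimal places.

0.49

At P = 58, I = 23500: Q = 60.790.
Holding P constant, ∂Q/∂I = 29.5/I = 0.00125532.
η_I = (∂Q/∂I)·(I/Q) = 0.00125532 × (23500/60.790) = 0.49.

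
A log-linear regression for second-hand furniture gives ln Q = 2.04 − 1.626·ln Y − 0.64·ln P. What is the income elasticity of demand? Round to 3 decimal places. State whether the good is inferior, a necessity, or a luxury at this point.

-1.626 (inferior good)

In a log-linear demand, the coefficient on ln Y is the income elasticity.
So η = -1.626.
η < 0 ⇒ inferior good.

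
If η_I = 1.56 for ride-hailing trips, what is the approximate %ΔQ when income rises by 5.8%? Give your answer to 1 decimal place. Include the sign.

%ΔQ ≈ η × %ΔI = 1.56 × 5.8% = 9.0%.

9.0%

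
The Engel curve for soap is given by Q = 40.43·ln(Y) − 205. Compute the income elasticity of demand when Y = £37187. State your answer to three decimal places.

0.183

At Y = 37187: Q = 220.474.
dQ/dY = 40.43/Y = 0.00108721 at this income.
η = (dQ/dY)·(Y/Q) = 0.00108721 × (37187/220.474) = 0.183.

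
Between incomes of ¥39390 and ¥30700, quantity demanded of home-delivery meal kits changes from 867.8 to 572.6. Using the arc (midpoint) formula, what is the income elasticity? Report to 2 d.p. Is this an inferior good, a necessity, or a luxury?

ΔQ = 572.6 − 867.8 = -295.2; midpoint Q̄ = (867.8 + 572.6)/2 = 720.2.
ΔI = 30700 − 39390 = -8690; midpoint Ī = (39390 + 30700)/2 = 35045.
η = (ΔQ/Q̄) ÷ (ΔI/Ī) = (-295.2/720.2) ÷ (-8690/35045) = 1.65.
η > 1 ⇒ luxury.

1.65 (luxury)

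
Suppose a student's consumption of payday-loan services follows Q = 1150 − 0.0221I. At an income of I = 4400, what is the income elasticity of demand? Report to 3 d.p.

-0.092

At I = 4400: Q = 1052.760.
dQ/dI = −0.0221.
η = (dQ/dI)·(I/Q) = -0.0221 × (4400/1052.760) = -0.092.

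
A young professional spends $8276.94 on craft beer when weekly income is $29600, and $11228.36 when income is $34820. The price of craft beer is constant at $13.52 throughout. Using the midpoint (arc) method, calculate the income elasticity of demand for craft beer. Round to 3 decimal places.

With a constant price, Q₁ = 8276.94/13.52 = 612.200 and Q₂ = 11228.36/13.52 = 830.500 (equivalently, work directly with expenditure since P cancels).
Midpoint %ΔQ = (11228.36 − 8276.94)/9752.65 = 0.30263; midpoint %ΔI = (34820 − 29600)/32210 = 0.16206.
η = 0.30263 / 0.16206 = 1.867.

1.867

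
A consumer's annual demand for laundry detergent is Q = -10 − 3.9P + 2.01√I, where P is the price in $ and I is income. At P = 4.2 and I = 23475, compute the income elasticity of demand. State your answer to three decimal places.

At P = 4.2, I = 23475: Q = 281.583.
Holding P constant, ∂Q/∂I = 2.01/(2√I) = 0.00655939.
η_I = (∂Q/∂I)·(I/Q) = 0.00655939 × (23475/281.583) = 0.547.

0.547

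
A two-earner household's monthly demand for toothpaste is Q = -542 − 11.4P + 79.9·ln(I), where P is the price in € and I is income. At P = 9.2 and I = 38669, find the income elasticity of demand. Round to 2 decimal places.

At P = 9.2, I = 38669: Q = 197.087.
Holding P constant, ∂Q/∂I = 79.9/I = 0.00206625.
η_I = (∂Q/∂I)·(I/Q) = 0.00206625 × (38669/197.087) = 0.41.

0.41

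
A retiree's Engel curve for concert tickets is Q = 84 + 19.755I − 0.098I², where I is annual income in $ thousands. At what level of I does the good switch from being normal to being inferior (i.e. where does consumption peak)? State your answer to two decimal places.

dQ/dI = 19.755 − 0.196I.
The good is inferior where dQ/dI < 0. Setting dQ/dI = 0 gives I = 19.755 / 0.196 = 100.79.

100.79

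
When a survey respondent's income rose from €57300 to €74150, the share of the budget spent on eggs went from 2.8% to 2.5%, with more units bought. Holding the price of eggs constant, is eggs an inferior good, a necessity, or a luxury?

necessity

Quantity rises but the budget share falls as income rises, so 0 < η < 1.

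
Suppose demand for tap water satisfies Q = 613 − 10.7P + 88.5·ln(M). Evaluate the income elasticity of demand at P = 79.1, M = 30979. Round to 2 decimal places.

0.13

At P = 79.1, M = 30979: Q = 681.814.
Holding P constant, ∂Q/∂M = 88.5/M = 0.00285677.
η_M = (∂Q/∂M)·(M/Q) = 0.00285677 × (30979/681.814) = 0.13.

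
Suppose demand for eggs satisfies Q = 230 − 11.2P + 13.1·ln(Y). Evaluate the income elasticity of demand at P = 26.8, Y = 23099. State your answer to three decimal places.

0.213

At P = 26.8, Y = 23099: Q = 61.463.
Holding P constant, ∂Q/∂Y = 13.1/Y = 0.000567124.
η_Y = (∂Q/∂Y)·(Y/Q) = 0.000567124 × (23099/61.463) = 0.213.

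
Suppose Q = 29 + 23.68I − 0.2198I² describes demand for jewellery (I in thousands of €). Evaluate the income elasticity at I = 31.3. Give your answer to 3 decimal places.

At I = 31.3: Q = 554.8481.
dQ/dI = 23.68 − 0.4396I = 9.92052.
η = (dQ/dI)·(I/Q) = 9.92052 × (31.3/554.8481) = 0.560.

0.560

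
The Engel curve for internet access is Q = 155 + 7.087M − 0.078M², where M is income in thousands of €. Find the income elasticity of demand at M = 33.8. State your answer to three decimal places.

0.201

At M = 33.8: Q = 305.4303.
dQ/dM = 7.087 − 0.156M = 1.81420.
η = (dQ/dM)·(M/Q) = 1.81420 × (33.8/305.4303) = 0.201.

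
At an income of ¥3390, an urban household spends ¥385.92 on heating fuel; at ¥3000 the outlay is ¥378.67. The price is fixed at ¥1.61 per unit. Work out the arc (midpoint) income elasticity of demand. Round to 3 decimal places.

0.155

With a constant price, Q₁ = 385.92/1.61 = 239.702 and Q₂ = 378.67/1.61 = 235.199 (equivalently, work directly with expenditure since P cancels).
Midpoint %ΔQ = (378.67 − 385.92)/382.30 = -0.01896; midpoint %ΔI = (3000 − 3390)/3195 = -0.12207.
η = -0.01896 / -0.12207 = 0.155.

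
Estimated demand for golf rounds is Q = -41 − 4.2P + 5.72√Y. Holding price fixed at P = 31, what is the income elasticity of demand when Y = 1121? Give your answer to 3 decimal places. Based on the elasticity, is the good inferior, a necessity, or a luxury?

At P = 31, Y = 1121: Q = 20.313.
Holding P constant, ∂Q/∂Y = 5.72/(2√Y) = 0.0854207.
η_Y = (∂Q/∂Y)·(Y/Q) = 0.0854207 × (1121/20.313) = 4.714.
Since η > 1, this is a luxury.

4.714 (luxury)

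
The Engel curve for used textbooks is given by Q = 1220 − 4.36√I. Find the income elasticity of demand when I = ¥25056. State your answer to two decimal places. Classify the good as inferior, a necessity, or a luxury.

-0.65 (inferior good)

At I = 25056: Q = 529.852.
dQ/dI = -4.36/(2√I) = -0.0137721 at this income.
η = (dQ/dI)·(I/Q) = -0.0137721 × (25056/529.852) = -0.65.
Since η < 0, the good is an inferior good.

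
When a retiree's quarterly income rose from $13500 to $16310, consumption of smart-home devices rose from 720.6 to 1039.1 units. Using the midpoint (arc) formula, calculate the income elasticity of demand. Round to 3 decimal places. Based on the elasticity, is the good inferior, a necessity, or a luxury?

ΔQ = 1039.1 − 720.6 = 318.5; midpoint Q̄ = (720.6 + 1039.1)/2 = 879.85.
ΔI = 16310 − 13500 = 2810; midpoint Ī = (13500 + 16310)/2 = 14905.
η = (ΔQ/Q̄) ÷ (ΔI/Ī) = (318.5/879.85) ÷ (2810/14905) = 1.920.
η > 1 ⇒ luxury.

1.920 (luxury)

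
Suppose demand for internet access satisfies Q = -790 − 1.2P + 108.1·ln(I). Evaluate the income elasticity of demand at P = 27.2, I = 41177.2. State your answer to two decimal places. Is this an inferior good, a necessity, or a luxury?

At P = 27.2, I = 41177.2: Q = 325.992.
Holding P constant, ∂Q/∂I = 108.1/I = 0.00262524.
η_I = (∂Q/∂I)·(I/Q) = 0.00262524 × (41177.2/325.992) = 0.33.
Since 0 < η < 1, this is a necessity.

0.33 (necessity)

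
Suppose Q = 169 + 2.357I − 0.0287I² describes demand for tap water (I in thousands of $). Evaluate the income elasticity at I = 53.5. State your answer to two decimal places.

-0.18

At I = 53.5: Q = 212.9529.
dQ/dI = 2.357 − 0.0574I = -0.71390.
η = (dQ/dI)·(I/Q) = -0.71390 × (53.5/212.9529) = -0.18.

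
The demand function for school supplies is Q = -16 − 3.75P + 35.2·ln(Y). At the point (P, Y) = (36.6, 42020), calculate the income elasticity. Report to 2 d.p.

0.16

At P = 36.6, Y = 42020: Q = 221.486.
Holding P constant, ∂Q/∂Y = 35.2/Y = 0.000837696.
η_Y = (∂Q/∂Y)·(Y/Q) = 0.000837696 × (42020/221.486) = 0.16.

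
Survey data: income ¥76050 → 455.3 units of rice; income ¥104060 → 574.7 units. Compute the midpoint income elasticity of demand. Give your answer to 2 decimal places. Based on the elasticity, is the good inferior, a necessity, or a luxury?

0.75 (necessity)

ΔQ = 574.7 − 455.3 = 119.4; midpoint Q̄ = (455.3 + 574.7)/2 = 515.
ΔI = 104060 − 76050 = 28010; midpoint Ī = (76050 + 104060)/2 = 90055.
η = (ΔQ/Q̄) ÷ (ΔI/Ī) = (119.4/515) ÷ (28010/90055) = 0.75.
0 < η < 1 ⇒ necessity.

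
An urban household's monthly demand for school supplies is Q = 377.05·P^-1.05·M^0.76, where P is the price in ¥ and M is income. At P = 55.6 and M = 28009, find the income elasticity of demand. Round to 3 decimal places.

0.760

For a multiplicative demand Q = A·P^α·M^β, the income elasticity is β everywhere.
Here β = 0.76, so η = 0.760.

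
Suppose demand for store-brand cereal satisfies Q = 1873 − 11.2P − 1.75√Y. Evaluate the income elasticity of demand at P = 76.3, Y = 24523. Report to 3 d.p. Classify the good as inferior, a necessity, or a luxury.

At P = 76.3, Y = 24523: Q = 744.393.
Holding P constant, ∂Q/∂Y = -1.75/(2√Y) = -0.00558755.
η_Y = (∂Q/∂Y)·(Y/Q) = -0.00558755 × (24523/744.393) = -0.184.
Since η < 0, this is an inferior good.

-0.184 (inferior good)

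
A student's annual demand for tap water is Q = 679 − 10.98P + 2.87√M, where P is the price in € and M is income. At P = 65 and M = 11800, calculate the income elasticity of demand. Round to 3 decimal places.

At P = 65, M = 11800: Q = 277.062.
Holding P constant, ∂Q/∂M = 2.87/(2√M) = 0.0132102.
η_M = (∂Q/∂M)·(M/Q) = 0.0132102 × (11800/277.062) = 0.563.

0.563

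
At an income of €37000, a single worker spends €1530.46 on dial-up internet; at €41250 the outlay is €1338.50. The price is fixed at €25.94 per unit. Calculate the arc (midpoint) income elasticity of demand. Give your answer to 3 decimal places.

-1.232

With a constant price, Q₁ = 1530.46/25.94 = 59.000 and Q₂ = 1338.50/25.94 = 51.600 (equivalently, work directly with expenditure since P cancels).
Midpoint %ΔQ = (1338.50 − 1530.46)/1434.48 = -0.13382; midpoint %ΔI = (41250 − 37000)/39125 = 0.10863.
η = -0.13382 / 0.10863 = -1.232.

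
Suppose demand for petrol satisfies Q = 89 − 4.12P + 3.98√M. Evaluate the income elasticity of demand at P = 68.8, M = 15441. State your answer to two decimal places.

At P = 68.8, M = 15441: Q = 300.106.
Holding P constant, ∂Q/∂M = 3.98/(2√M) = 0.0160146.
η_M = (∂Q/∂M)·(M/Q) = 0.0160146 × (15441/300.106) = 0.82.

0.82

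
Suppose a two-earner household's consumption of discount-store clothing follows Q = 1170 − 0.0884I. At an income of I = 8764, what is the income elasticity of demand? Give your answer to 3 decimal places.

-1.960

At I = 8764: Q = 395.262.
dQ/dI = −0.0884.
η = (dQ/dI)·(I/Q) = -0.0884 × (8764/395.262) = -1.960.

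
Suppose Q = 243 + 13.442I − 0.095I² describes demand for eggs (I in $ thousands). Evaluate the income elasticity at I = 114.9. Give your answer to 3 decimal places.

-1.807

At I = 114.9: Q = 533.2949.
dQ/dI = 13.442 − 0.19I = -8.38900.
η = (dQ/dI)·(I/Q) = -8.38900 × (114.9/533.2949) = -1.807.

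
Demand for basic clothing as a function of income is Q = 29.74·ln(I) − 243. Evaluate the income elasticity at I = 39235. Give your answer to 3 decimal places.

At I = 39235: Q = 71.570.
dQ/dI = 29.74/I = 0.000757997 at this income.
η = (dQ/dI)·(I/Q) = 0.000757997 × (39235/71.570) = 0.416.

0.416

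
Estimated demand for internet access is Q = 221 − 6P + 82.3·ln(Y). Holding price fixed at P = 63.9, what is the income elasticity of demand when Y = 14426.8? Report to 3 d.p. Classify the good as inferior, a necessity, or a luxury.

0.132 (necessity)

At P = 63.9, Y = 14426.8: Q = 625.774.
Holding P constant, ∂Q/∂Y = 82.3/Y = 0.00570466.
η_Y = (∂Q/∂Y)·(Y/Q) = 0.00570466 × (14426.8/625.774) = 0.132.
Since 0 < η < 1, this is a necessity.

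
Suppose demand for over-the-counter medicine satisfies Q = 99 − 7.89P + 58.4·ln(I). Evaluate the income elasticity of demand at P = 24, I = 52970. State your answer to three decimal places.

At P = 24, I = 52970: Q = 544.885.
Holding P constant, ∂Q/∂I = 58.4/I = 0.00110251.
η_I = (∂Q/∂I)·(I/Q) = 0.00110251 × (52970/544.885) = 0.107.

0.107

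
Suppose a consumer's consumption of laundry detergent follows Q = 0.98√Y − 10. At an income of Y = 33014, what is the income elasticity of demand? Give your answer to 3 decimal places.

0.530

At Y = 33014: Q = 168.064.
dQ/dY = 0.98/(2√Y) = 0.00269679 at this income.
η = (dQ/dY)·(Y/Q) = 0.00269679 × (33014/168.064) = 0.530.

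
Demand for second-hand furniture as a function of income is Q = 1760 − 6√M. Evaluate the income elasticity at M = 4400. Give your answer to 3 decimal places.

-0.146

At M = 4400: Q = 1362.005.
dQ/dM = -6/(2√M) = -0.0452267 at this income.
η = (dQ/dM)·(M/Q) = -0.0452267 × (4400/1362.005) = -0.146.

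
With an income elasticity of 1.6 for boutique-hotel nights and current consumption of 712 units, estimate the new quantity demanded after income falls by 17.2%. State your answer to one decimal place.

%ΔQ ≈ η × %ΔI = 1.6 × (-17.2%) = -27.52%.
New Q ≈ 712 × (1 − 0.2752) = 516.1.

516.1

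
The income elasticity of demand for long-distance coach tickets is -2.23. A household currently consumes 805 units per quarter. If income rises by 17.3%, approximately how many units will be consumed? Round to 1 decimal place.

%ΔQ ≈ η × %ΔI = -2.23 × 17.3% = -38.579%.
New Q ≈ 805 × (1 − 0.38579) = 494.4.

494.4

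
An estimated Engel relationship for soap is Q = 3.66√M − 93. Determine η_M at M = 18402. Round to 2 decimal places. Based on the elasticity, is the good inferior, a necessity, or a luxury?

0.62 (necessity)

At M = 18402: Q = 403.494.
dQ/dM = 3.66/(2√M) = 0.0134902 at this income.
η = (dQ/dM)·(M/Q) = 0.0134902 × (18402/403.494) = 0.62.
Since 0 < η < 1, the good is a necessity.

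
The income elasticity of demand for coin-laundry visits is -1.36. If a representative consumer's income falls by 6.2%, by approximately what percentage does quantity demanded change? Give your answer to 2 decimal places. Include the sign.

8.43%

%ΔQ ≈ η × %ΔI = -1.36 × (-6.2%) = 8.43%.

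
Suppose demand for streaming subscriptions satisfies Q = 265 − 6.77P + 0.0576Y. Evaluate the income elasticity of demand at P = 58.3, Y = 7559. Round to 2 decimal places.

At P = 58.3, Y = 7559: Q = 305.707.
Holding P constant, ∂Q/∂Y = 0.0576.
η_Y = (∂Q/∂Y)·(Y/Q) = 0.0576 × (7559/305.707) = 1.42.

1.42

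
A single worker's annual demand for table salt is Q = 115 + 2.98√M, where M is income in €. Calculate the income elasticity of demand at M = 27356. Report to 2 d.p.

0.41

At M = 27356: Q = 607.882.
dQ/dM = 2.98/(2√M) = 0.00900866 at this income.
η = (dQ/dM)·(M/Q) = 0.00900866 × (27356/607.882) = 0.41.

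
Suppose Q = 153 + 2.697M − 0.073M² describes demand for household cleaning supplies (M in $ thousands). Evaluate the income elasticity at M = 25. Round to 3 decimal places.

-0.136

At M = 25: Q = 174.8000.
dQ/dM = 2.697 − 0.146M = -0.95300.
η = (dQ/dM)·(M/Q) = -0.95300 × (25/174.8000) = -0.136.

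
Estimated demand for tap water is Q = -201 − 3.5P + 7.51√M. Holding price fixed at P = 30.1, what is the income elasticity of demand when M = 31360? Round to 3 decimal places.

At P = 30.1, M = 31360: Q = 1023.577.
Holding P constant, ∂Q/∂M = 7.51/(2√M) = 0.0212042.
η_M = (∂Q/∂M)·(M/Q) = 0.0212042 × (31360/1023.577) = 0.650.

0.650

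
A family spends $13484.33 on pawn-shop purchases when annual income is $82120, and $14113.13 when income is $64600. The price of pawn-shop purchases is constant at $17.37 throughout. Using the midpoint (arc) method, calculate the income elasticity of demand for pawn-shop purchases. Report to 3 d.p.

-0.191

With a constant price, Q₁ = 13484.33/17.37 = 776.300 and Q₂ = 14113.13/17.37 = 812.500 (equivalently, work directly with expenditure since P cancels).
Midpoint %ΔQ = (14113.13 − 13484.33)/13798.73 = 0.04557; midpoint %ΔI = (64600 − 82120)/73360 = -0.23882.
η = 0.04557 / -0.23882 = -0.191.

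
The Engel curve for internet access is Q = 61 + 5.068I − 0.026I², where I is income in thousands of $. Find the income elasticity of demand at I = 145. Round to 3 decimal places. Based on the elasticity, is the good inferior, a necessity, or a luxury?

At I = 145: Q = 249.2100.
dQ/dI = 5.068 − 0.052I = -2.47200.
η = (dQ/dI)·(I/Q) = -2.47200 × (145/249.2100) = -1.438.
η < 0 ⇒ inferior good.

-1.438 (inferior good)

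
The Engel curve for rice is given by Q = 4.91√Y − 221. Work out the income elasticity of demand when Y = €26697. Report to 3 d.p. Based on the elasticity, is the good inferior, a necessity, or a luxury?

At Y = 26697: Q = 581.256.
dQ/dY = 4.91/(2√Y) = 0.0150252 at this income.
η = (dQ/dY)·(Y/Q) = 0.0150252 × (26697/581.256) = 0.690.
Since 0 < η < 1, the good is a necessity.

0.690 (necessity)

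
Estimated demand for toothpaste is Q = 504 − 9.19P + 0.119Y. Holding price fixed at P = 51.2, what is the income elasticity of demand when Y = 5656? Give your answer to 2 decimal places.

At P = 51.2, Y = 5656: Q = 706.536.
Holding P constant, ∂Q/∂Y = 0.119.
η_Y = (∂Q/∂Y)·(Y/Q) = 0.119 × (5656/706.536) = 0.95.

0.95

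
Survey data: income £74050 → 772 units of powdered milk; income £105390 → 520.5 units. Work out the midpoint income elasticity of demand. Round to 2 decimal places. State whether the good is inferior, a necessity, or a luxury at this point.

ΔQ = 520.5 − 772 = -251.5; midpoint Q̄ = (772 + 520.5)/2 = 646.25.
ΔI = 105390 − 74050 = 31340; midpoint Ī = (74050 + 105390)/2 = 89720.
η = (ΔQ/Q̄) ÷ (ΔI/Ī) = (-251.5/646.25) ÷ (31340/89720) = -1.11.
η < 0 ⇒ inferior good.

-1.11 (inferior good)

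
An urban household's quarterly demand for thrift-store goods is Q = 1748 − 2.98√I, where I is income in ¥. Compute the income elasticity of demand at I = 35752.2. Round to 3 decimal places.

At I = 35752.2: Q = 1184.534.
dQ/dI = -2.98/(2√I) = -0.00788016 at this income.
η = (dQ/dI)·(I/Q) = -0.00788016 × (35752.2/1184.534) = -0.238.

-0.238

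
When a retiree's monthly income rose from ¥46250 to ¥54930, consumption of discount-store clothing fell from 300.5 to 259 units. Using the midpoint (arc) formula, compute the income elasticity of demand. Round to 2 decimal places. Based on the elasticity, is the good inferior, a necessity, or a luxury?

-0.86 (inferior good)

ΔQ = 259 − 300.5 = -41.5; midpoint Q̄ = (300.5 + 259)/2 = 279.75.
ΔI = 54930 − 46250 = 8680; midpoint Ī = (46250 + 54930)/2 = 50590.
η = (ΔQ/Q̄) ÷ (ΔI/Ī) = (-41.5/279.75) ÷ (8680/50590) = -0.86.
η < 0 ⇒ inferior good.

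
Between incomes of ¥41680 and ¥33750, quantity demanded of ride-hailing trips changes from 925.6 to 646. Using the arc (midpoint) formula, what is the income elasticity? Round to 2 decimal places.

1.69

ΔQ = 646 − 925.6 = -279.6; midpoint Q̄ = (925.6 + 646)/2 = 785.8.
ΔI = 33750 − 41680 = -7930; midpoint Ī = (41680 + 33750)/2 = 37715.
η = (ΔQ/Q̄) ÷ (ΔI/Ī) = (-279.6/785.8) ÷ (-7930/37715) = 1.69.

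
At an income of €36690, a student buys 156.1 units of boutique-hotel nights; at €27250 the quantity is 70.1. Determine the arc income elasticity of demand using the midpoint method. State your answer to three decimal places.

ΔQ = 70.1 − 156.1 = -86; midpoint Q̄ = (156.1 + 70.1)/2 = 113.1.
ΔI = 27250 − 36690 = -9440; midpoint Ī = (36690 + 27250)/2 = 31970.
η = (ΔQ/Q̄) ÷ (ΔI/Ī) = (-86/113.1) ÷ (-9440/31970) = 2.575.

2.575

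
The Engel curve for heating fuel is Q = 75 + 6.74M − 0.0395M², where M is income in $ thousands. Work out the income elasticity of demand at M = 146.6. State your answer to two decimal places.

-3.31

At M = 146.6: Q = 214.1674.
dQ/dM = 6.74 − 0.079M = -4.84140.
η = (dQ/dM)·(M/Q) = -4.84140 × (146.6/214.1674) = -3.31.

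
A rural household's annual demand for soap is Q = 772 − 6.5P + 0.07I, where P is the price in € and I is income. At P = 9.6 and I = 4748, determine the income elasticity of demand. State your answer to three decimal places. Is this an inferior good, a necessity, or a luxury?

0.319 (necessity)

At P = 9.6, I = 4748: Q = 1041.960.
Holding P constant, ∂Q/∂I = 0.07.
η_I = (∂Q/∂I)·(I/Q) = 0.07 × (4748/1041.960) = 0.319.
Since 0 < η < 1, this is a necessity.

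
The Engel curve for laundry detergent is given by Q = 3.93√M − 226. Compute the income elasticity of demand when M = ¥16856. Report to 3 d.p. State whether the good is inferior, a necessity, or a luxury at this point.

At M = 16856: Q = 284.234.
dQ/dM = 3.93/(2√M) = 0.0151351 at this income.
η = (dQ/dM)·(M/Q) = 0.0151351 × (16856/284.234) = 0.898.
Since 0 < η < 1, the good is a necessity.

0.898 (necessity)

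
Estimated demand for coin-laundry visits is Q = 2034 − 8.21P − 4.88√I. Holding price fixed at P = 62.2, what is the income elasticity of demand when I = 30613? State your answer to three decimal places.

-0.638

At P = 62.2, I = 30613: Q = 669.505.
Holding P constant, ∂Q/∂I = -4.88/(2√I) = -0.0139456.
η_I = (∂Q/∂I)·(I/Q) = -0.0139456 × (30613/669.505) = -0.638.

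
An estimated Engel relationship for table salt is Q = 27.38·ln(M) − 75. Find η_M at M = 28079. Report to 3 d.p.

0.133

At M = 28079: Q = 205.447.
dQ/dM = 27.38/M = 0.000975106 at this income.
η = (dQ/dM)·(M/Q) = 0.000975106 × (28079/205.447) = 0.133.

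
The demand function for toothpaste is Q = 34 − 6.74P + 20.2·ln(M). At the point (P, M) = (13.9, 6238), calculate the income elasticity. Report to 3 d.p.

At P = 13.9, M = 6238: Q = 116.830.
Holding P constant, ∂Q/∂M = 20.2/M = 0.00323822.
η_M = (∂Q/∂M)·(M/Q) = 0.00323822 × (6238/116.830) = 0.173.

0.173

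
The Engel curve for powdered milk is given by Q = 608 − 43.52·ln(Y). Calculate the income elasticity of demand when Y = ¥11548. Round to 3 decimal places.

At Y = 11548: Q = 200.902.
dQ/dY = -43.52/Y = -0.00376862 at this income.
η = (dQ/dY)·(Y/Q) = -0.00376862 × (11548/200.902) = -0.217.

-0.217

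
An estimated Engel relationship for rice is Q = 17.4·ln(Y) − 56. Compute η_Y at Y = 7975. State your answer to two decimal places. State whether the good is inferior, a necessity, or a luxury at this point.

0.17 (necessity)

At Y = 7975: Q = 100.323.
dQ/dY = 17.4/Y = 0.00218182 at this income.
η = (dQ/dY)·(Y/Q) = 0.00218182 × (7975/100.323) = 0.17.
Since 0 < η < 1, the good is a necessity.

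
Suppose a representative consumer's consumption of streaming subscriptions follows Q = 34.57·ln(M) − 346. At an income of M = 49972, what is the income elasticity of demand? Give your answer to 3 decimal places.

1.234

At M = 49972: Q = 28.020.
dQ/dM = 34.57/M = 0.000691787 at this income.
η = (dQ/dM)·(M/Q) = 0.000691787 × (49972/28.020) = 1.234.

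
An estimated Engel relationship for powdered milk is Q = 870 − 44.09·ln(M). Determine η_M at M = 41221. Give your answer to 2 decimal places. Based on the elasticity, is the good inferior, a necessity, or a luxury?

-0.11 (inferior good)

At M = 41221: Q = 401.469.
dQ/dM = -44.09/M = -0.0010696 at this income.
η = (dQ/dM)·(M/Q) = -0.0010696 × (41221/401.469) = -0.11.
Since η < 0, the good is an inferior good.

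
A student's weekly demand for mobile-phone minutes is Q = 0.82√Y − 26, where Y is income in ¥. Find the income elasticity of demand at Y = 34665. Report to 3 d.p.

At Y = 34665: Q = 126.672.
dQ/dY = 0.82/(2√Y) = 0.00220211 at this income.
η = (dQ/dY)·(Y/Q) = 0.00220211 × (34665/126.672) = 0.603.

0.603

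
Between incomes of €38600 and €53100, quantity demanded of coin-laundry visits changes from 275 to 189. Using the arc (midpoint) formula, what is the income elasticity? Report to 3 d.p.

-1.172

ΔQ = 189 − 275 = -86; midpoint Q̄ = (275 + 189)/2 = 232.
ΔI = 53100 − 38600 = 14500; midpoint Ī = (38600 + 53100)/2 = 45850.
η = (ΔQ/Q̄) ÷ (ΔI/Ī) = (-86/232) ÷ (14500/45850) = -1.172.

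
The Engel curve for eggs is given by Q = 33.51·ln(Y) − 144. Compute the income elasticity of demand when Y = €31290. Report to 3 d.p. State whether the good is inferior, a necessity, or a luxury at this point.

0.165 (necessity)

At Y = 31290: Q = 202.864.
dQ/dY = 33.51/Y = 0.00107095 at this income.
η = (dQ/dY)·(Y/Q) = 0.00107095 × (31290/202.864) = 0.165.
Since 0 < η < 1, the good is a necessity.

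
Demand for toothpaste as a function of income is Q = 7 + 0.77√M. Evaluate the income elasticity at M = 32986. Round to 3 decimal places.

At M = 32986: Q = 146.848.
dQ/dM = 0.77/(2√M) = 0.0021198 at this income.
η = (dQ/dM)·(M/Q) = 0.0021198 × (32986/146.848) = 0.476.

0.476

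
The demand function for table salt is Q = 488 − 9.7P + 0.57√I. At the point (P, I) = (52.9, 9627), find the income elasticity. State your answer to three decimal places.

0.908

At P = 52.9, I = 9627: Q = 30.797.
Holding P constant, ∂Q/∂I = 0.57/(2√I) = 0.00290469.
η_I = (∂Q/∂I)·(I/Q) = 0.00290469 × (9627/30.797) = 0.908.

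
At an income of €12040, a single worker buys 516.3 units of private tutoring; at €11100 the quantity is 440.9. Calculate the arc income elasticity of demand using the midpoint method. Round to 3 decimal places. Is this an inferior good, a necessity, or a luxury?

1.939 (luxury)

ΔQ = 440.9 − 516.3 = -75.4; midpoint Q̄ = (516.3 + 440.9)/2 = 478.6.
ΔI = 11100 − 12040 = -940; midpoint Ī = (12040 + 11100)/2 = 11570.
η = (ΔQ/Q̄) ÷ (ΔI/Ī) = (-75.4/478.6) ÷ (-940/11570) = 1.939.
η > 1 ⇒ luxury.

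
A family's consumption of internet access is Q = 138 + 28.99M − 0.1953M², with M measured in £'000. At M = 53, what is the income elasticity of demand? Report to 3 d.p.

At M = 53: Q = 1125.8723.
dQ/dM = 28.99 − 0.3906M = 8.28820.
η = (dQ/dM)·(M/Q) = 8.28820 × (53/1125.8723) = 0.390.

0.390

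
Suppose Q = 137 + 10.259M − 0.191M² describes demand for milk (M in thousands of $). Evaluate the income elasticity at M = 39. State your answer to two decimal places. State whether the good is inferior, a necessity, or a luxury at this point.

-0.73 (inferior good)

At M = 39: Q = 246.5900.
dQ/dM = 10.259 − 0.382M = -4.63900.
η = (dQ/dM)·(M/Q) = -4.63900 × (39/246.5900) = -0.73.
η < 0 ⇒ inferior good.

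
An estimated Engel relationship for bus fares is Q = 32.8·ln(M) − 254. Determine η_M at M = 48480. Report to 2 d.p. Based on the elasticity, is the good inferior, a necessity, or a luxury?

At M = 48480: Q = 99.876.
dQ/dM = 32.8/M = 0.000676568 at this income.
η = (dQ/dM)·(M/Q) = 0.000676568 × (48480/99.876) = 0.33.
Since 0 < η < 1, the good is a necessity.

0.33 (necessity)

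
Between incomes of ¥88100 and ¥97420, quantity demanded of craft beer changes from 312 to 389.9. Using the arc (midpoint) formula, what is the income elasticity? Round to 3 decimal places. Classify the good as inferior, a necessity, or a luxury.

2.209 (luxury)

ΔQ = 389.9 − 312 = 77.9; midpoint Q̄ = (312 + 389.9)/2 = 350.95.
ΔI = 97420 − 88100 = 9320; midpoint Ī = (88100 + 97420)/2 = 92760.
η = (ΔQ/Q̄) ÷ (ΔI/Ī) = (77.9/350.95) ÷ (9320/92760) = 2.209.
η > 1 ⇒ luxury.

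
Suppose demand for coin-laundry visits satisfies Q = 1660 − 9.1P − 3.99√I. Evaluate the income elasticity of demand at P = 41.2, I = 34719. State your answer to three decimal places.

At P = 41.2, I = 34719: Q = 541.622.
Holding P constant, ∂Q/∂I = -3.99/(2√I) = -0.0107068.
η_I = (∂Q/∂I)·(I/Q) = -0.0107068 × (34719/541.622) = -0.686.

-0.686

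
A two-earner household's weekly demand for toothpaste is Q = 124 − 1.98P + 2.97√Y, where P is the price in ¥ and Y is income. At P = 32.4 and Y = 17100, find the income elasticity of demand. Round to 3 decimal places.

0.433

At P = 32.4, Y = 17100: Q = 448.226.
Holding P constant, ∂Q/∂Y = 2.97/(2√Y) = 0.0113561.
η_Y = (∂Q/∂Y)·(Y/Q) = 0.0113561 × (17100/448.226) = 0.433.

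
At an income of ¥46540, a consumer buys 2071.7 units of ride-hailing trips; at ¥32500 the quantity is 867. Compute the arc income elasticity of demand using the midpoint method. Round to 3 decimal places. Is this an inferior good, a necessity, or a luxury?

2.308 (luxury)

ΔQ = 867 − 2071.7 = -1204.7; midpoint Q̄ = (2071.7 + 867)/2 = 1469.35.
ΔI = 32500 − 46540 = -14040; midpoint Ī = (46540 + 32500)/2 = 39520.
η = (ΔQ/Q̄) ÷ (ΔI/Ī) = (-1204.7/1469.35) ÷ (-14040/39520) = 2.308.
η > 1 ⇒ luxury.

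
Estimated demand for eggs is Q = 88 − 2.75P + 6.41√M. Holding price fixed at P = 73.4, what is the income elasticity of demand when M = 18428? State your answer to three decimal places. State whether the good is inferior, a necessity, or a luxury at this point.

At P = 73.4, M = 18428: Q = 756.306.
Holding P constant, ∂Q/∂M = 6.41/(2√M) = 0.0236096.
η_M = (∂Q/∂M)·(M/Q) = 0.0236096 × (18428/756.306) = 0.575.
Since 0 < η < 1, this is a necessity.

0.575 (necessity)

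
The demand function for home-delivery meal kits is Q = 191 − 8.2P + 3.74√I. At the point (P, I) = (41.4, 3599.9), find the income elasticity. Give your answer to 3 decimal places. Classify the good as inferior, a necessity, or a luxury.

1.478 (luxury)

At P = 41.4, I = 3599.9: Q = 75.917.
Holding P constant, ∂Q/∂I = 3.74/(2√I) = 0.0311671.
η_I = (∂Q/∂I)·(I/Q) = 0.0311671 × (3599.9/75.917) = 1.478.
Since η > 1, this is a luxury.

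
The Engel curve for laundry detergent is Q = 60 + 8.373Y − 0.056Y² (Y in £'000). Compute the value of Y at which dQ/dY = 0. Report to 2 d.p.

74.76

dQ/dY = 8.373 − 0.112Y.
The good is inferior where dQ/dY < 0. Setting dQ/dY = 0 gives Y = 8.373 / 0.112 = 74.76.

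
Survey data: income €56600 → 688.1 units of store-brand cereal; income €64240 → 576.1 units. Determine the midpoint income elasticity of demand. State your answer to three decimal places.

-1.401

ΔQ = 576.1 − 688.1 = -112; midpoint Q̄ = (688.1 + 576.1)/2 = 632.1.
ΔI = 64240 − 56600 = 7640; midpoint Ī = (56600 + 64240)/2 = 60420.
η = (ΔQ/Q̄) ÷ (ΔI/Ī) = (-112/632.1) ÷ (7640/60420) = -1.401.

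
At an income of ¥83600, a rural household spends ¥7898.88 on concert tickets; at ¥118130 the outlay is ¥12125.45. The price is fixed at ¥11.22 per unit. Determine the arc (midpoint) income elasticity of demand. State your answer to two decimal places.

With a constant price, Q₁ = 7898.88/11.22 = 704.000 and Q₂ = 12125.45/11.22 = 1080.700 (equivalently, work directly with expenditure since P cancels).
Midpoint %ΔQ = (12125.45 − 7898.88)/10012.17 = 0.42214; midpoint %ΔI = (118130 − 83600)/100865 = 0.34234.
η = 0.42214 / 0.34234 = 1.23.

1.23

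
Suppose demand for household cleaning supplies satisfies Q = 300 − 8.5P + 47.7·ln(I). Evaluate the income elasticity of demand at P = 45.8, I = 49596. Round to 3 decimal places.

0.112

At P = 45.8, I = 49596: Q = 426.416.
Holding P constant, ∂Q/∂I = 47.7/I = 0.000961771.
η_I = (∂Q/∂I)·(I/Q) = 0.000961771 × (49596/426.416) = 0.112.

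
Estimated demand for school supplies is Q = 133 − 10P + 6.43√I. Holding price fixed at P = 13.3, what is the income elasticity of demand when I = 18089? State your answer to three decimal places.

At P = 13.3, I = 18089: Q = 864.805.
Holding P constant, ∂Q/∂I = 6.43/(2√I) = 0.0239042.
η_I = (∂Q/∂I)·(I/Q) = 0.0239042 × (18089/864.805) = 0.500.

0.500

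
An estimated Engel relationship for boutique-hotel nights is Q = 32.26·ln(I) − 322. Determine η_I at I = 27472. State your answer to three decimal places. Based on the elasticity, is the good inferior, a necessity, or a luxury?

At I = 27472: Q = 7.727.
dQ/dI = 32.26/I = 0.00117429 at this income.
η = (dQ/dI)·(I/Q) = 0.00117429 × (27472/7.727) = 4.175.
Since η > 1, the good is a luxury.

4.175 (luxury)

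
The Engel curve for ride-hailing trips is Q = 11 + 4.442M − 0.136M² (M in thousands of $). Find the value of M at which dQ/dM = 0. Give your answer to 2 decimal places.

16.33

dQ/dM = 4.442 − 0.272M.
The good is inferior where dQ/dM < 0. Setting dQ/dM = 0 gives M = 4.442 / 0.272 = 16.33.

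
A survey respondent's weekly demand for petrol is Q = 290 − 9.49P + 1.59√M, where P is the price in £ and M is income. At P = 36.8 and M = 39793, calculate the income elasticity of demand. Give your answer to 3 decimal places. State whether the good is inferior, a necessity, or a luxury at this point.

0.615 (necessity)

At P = 36.8, M = 39793: Q = 257.944.
Holding P constant, ∂Q/∂M = 1.59/(2√M) = 0.00398533.
η_M = (∂Q/∂M)·(M/Q) = 0.00398533 × (39793/257.944) = 0.615.
Since 0 < η < 1, this is a necessity.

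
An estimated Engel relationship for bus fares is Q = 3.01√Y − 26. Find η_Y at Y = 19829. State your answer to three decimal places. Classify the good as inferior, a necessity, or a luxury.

At Y = 19829: Q = 397.855.
dQ/dY = 3.01/(2√Y) = 0.0106877 at this income.
η = (dQ/dY)·(Y/Q) = 0.0106877 × (19829/397.855) = 0.533.
Since 0 < η < 1, the good is a necessity.

0.533 (necessity)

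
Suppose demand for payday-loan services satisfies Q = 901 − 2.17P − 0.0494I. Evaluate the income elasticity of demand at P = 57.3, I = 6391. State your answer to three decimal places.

-0.685

At P = 57.3, I = 6391: Q = 460.944.
Holding P constant, ∂Q/∂I = −0.0494.
η_I = (∂Q/∂I)·(I/Q) = -0.0494 × (6391/460.944) = -0.685.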